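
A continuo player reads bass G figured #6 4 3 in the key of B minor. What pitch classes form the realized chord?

A third above G in this key is B.
A fourth above G in this key is C#.
A sixth above G in this key is E, raised to E# by the sharp.

G, B, C#, E#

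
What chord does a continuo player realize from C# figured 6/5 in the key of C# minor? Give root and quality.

A major seventh

The figures 6/5 indicate a seventh chord in first inversion.
In first inversion the root lies a sixth above the bass: a sixth above C# in C# minor is A.
The chord tones are C#, E, G#, A, giving A major seventh.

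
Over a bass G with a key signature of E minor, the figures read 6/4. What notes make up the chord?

A fourth above G in this key is C.
A sixth above G in this key is E.
Together with the bass G, this spells C major in second inversion.

G, C, E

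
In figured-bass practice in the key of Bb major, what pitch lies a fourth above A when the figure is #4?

D#

Counting 3 letter steps above A lands on D; in Bb major, that letter is D.
The #4 figure raises it a semitone, giving D#.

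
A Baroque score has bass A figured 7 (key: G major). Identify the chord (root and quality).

The figures 7 indicate a seventh chord in root position.
In root position the bass is the root, so the root is A.
The chord tones are A, C, E, G, giving A minor seventh.

A minor seventh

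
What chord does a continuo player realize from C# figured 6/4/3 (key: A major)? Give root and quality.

F# minor seventh

The figures 6/4/3 indicate a seventh chord in second inversion.
In second inversion the root lies a fourth above the bass: a fourth above C# in A major is F#.
The chord tones are C#, E, F#, A, giving F# minor seventh.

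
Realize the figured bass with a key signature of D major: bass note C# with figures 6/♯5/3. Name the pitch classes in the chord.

C#, E, G#, A

A third above C# in this key is E.
A fifth above C# in this key is G, raised to G# by the sharp.
A sixth above C# in this key is A.
Together with the bass C#, this spells A major seventh in first inversion.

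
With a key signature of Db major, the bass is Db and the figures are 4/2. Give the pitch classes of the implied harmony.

Db, Eb, Gb, Bb

The written figures 4/2 are shorthand for 6/4/2: the 6 is implied.
A second above Db in this key is Eb.
A fourth above Db in this key is Gb.
A sixth above Db in this key is Bb.
Together with the bass Db, this spells Eb minor seventh in third inversion.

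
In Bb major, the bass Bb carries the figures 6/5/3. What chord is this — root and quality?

G minor seventh

The figures 6/5/3 indicate a seventh chord in first inversion.
In first inversion the root lies a sixth above the bass: a sixth above Bb in Bb major is G.
The chord tones are Bb, D, F, G, giving G minor seventh.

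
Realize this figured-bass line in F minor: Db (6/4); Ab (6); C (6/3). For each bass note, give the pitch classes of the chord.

Db (6/4): Db, G, Bb.
Ab (6/3): Ab, C, F.
C (6/3): C, Eb, Ab.

Db, G, Bb | Ab, C, F | C, Eb, Ab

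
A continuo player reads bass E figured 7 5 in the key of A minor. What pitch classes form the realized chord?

E, G, B, D

The written figures 7 5 are shorthand for 7/5/3: the 3 is implied.
A third above E in this key is G.
A fifth above E in this key is B.
A seventh above E in this key is D.
Together with the bass E, this spells E minor seventh in root position.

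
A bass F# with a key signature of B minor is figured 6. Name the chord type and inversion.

6 is shorthand for 6/3.
Intervals of 6/3 above the bass form a triad; the bass is the third, so this is first inversion.

triad, first inversion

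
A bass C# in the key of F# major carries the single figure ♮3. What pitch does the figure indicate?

E

Counting 2 letter steps above C# lands on E; in F# major, that letter is E#.
The ♮3 figure makes it natural, giving E.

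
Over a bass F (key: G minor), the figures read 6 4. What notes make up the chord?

A fourth above F in this key is Bb.
A sixth above F in this key is D.
Together with the bass F, this spells Bb major in second inversion.

F, Bb, D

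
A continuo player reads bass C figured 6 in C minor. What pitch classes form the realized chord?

C, Eb, Ab

The written figures 6 are shorthand for 6/3: the 3 is implied.
A third above C in this key is Eb.
A sixth above C in this key is Ab.
Together with the bass C, this spells Ab major in first inversion.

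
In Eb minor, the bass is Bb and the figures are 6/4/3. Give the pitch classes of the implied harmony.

Bb, Db, Eb, Gb

A third above Bb in this key is Db.
A fourth above Bb in this key is Eb.
A sixth above Bb in this key is Gb.
Together with the bass Bb, this spells Eb minor seventh in second inversion.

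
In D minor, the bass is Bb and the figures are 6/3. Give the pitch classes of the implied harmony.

A third above Bb in this key is D.
A sixth above Bb in this key is G.
Together with the bass Bb, this spells G minor in first inversion.

Bb, D, G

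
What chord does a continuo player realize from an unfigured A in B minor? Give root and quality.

An unfigured bass indicates a triad in root position.
In root position the bass is the root, so the root is A.
The chord tones are A, C#, E, giving A major.

A major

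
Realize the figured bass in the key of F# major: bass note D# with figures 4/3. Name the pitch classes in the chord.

D#, F#, G#, B

The written figures 4/3 are shorthand for 6/4/3: the 6 is implied.
A third above D# in this key is F#.
A fourth above D# in this key is G#.
A sixth above D# in this key is B.
Together with the bass D#, this spells G# minor seventh in second inversion.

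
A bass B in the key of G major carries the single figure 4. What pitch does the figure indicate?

Counting 3 letter steps above B lands on E; in G major, that letter is E.

E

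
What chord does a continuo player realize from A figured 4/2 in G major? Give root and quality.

The figures 4/2 indicate a seventh chord in third inversion.
In third inversion the root lies a second above the bass: a second above A in G major is B.
The chord tones are A, B, D, F#, giving B minor seventh.

B minor seventh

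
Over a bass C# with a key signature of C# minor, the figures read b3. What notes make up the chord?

The written figures b3 are shorthand for 5/3: the 5 is implied.
A third above C# in this key is E, lowered to Eb by the flat.
A fifth above C# in this key is G#.

C#, Eb, G#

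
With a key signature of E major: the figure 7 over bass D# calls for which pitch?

C#

Counting 6 letter steps above D# lands on C; in E major, that letter is C#.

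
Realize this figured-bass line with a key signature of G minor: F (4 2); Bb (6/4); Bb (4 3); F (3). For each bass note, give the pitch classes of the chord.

F, G, Bb, D | Bb, Eb, G | Bb, D, Eb, G | F, A, C

F (6/4/2): F, G, Bb, D.
Bb (6/4): Bb, Eb, G.
Bb (6/4/3): Bb, D, Eb, G.
F (5/3): F, A, C.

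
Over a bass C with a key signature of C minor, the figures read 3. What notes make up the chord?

C, Eb, G

The written figures 3 are shorthand for 5/3: the 5 is implied.
A third above C in this key is Eb.
A fifth above C in this key is G.
Together with the bass C, this spells C minor in root position.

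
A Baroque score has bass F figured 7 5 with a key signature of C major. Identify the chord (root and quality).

The figures 7 5 indicate a seventh chord in root position.
In root position the bass is the root, so the root is F.
The chord tones are F, A, C, E, giving F major seventh.

F major seventh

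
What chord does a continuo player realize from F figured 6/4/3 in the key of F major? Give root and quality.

The figures 6/4/3 indicate a seventh chord in second inversion.
In second inversion the root lies a fourth above the bass: a fourth above F in F major is Bb.
The chord tones are F, A, Bb, D, giving Bb major seventh.

Bb major seventh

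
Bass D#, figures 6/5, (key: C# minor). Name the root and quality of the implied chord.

B dominant seventh

The figures 6/5 indicate a seventh chord in first inversion.
In first inversion the root lies a sixth above the bass: a sixth above D# in C# minor is B.
The chord tones are D#, F#, A, B, giving B dominant seventh.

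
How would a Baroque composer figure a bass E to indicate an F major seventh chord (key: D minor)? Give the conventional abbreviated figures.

E is the seventh of F major seventh, so the chord is in third inversion.
A seventh chord in third inversion is figured 6/4/2, conventionally abbreviated 4/2.

4/2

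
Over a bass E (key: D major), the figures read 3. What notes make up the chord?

The written figures 3 are shorthand for 5/3: the 5 is implied.
A third above E in this key is G.
A fifth above E in this key is B.
Together with the bass E, this spells E minor in root position.

E, G, B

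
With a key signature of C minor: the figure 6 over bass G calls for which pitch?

Eb

Counting 5 letter steps above G lands on E; in C minor, that letter is Eb.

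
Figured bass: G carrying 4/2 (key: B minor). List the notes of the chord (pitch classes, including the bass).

G, A, C#, E

The written figures 4/2 are shorthand for 6/4/2: the 6 is implied.
A second above G in this key is A.
A fourth above G in this key is C#.
A sixth above G in this key is E.
Together with the bass G, this spells A dominant seventh in third inversion.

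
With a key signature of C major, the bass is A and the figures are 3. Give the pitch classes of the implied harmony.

A, C, E

The written figures 3 are shorthand for 5/3: the 5 is implied.
A third above A in this key is C.
A fifth above A in this key is E.
Together with the bass A, this spells A minor in root position.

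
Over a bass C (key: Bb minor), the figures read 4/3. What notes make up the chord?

C, Eb, F, Ab

The written figures 4/3 are shorthand for 6/4/3: the 6 is implied.
A third above C in this key is Eb.
A fourth above C in this key is F.
A sixth above C in this key is Ab.
Together with the bass C, this spells F minor seventh in second inversion.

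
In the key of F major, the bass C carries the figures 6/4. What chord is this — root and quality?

The figures 6/4 indicate a triad in second inversion.
In second inversion the root lies a fourth above the bass: a fourth above C in F major is F.
The chord tones are C, F, A, giving F major.

F major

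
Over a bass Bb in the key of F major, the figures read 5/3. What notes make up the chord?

A third above Bb in this key is D.
A fifth above Bb in this key is F.
Together with the bass Bb, this spells Bb major in root position.

Bb, D, F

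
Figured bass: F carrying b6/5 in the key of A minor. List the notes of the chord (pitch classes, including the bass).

The written figures b6/5 are shorthand for 6/5/3: the 3 is implied.
A third above F in this key is A.
A fifth above F in this key is C.
A sixth above F in this key is D, lowered to Db by the flat.
Together with the bass F, this spells Db augmented major seventh in first inversion.

F, A, C, Db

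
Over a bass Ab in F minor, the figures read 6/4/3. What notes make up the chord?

Ab, C, Db, F

A third above Ab in this key is C.
A fourth above Ab in this key is Db.
A sixth above Ab in this key is F.
Together with the bass Ab, this spells Db major seventh in second inversion.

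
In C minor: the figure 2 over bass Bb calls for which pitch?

Counting 1 letter step above Bb lands on C; in C minor, that letter is C.

C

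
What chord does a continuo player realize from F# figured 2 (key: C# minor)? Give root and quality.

G# minor seventh

The figures 2 indicate a seventh chord in third inversion.
In third inversion the root lies a second above the bass: a second above F# in C# minor is G#.
The chord tones are F#, G#, B, D#, giving G# minor seventh.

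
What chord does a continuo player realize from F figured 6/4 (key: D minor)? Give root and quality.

The figures 6/4 indicate a triad in second inversion.
In second inversion the root lies a fourth above the bass: a fourth above F in D minor is Bb.
The chord tones are F, Bb, D, giving Bb major.

Bb major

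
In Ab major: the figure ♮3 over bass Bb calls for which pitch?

D

Counting 2 letter steps above Bb lands on D; in Ab major, that letter is Db.
The ♮3 figure makes it natural, giving D.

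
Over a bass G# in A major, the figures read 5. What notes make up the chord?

G#, B, D

The written figures 5 are shorthand for 5/3: the 3 is implied.
A third above G# in this key is B.
A fifth above G# in this key is D.
Together with the bass G#, this spells G# diminished in root position.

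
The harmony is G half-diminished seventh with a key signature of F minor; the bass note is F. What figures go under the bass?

4/2

F is the seventh of G half-diminished seventh, so the chord is in third inversion.
A seventh chord in third inversion is figured 6/4/2, conventionally abbreviated 4/2.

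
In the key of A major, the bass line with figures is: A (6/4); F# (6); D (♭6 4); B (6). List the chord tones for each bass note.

A (6/4): A, D, F#.
F# (6/3): F#, A, D.
D (b6/4): D, G#, Bb.
B (6/3): B, D, G#.

A, D, F# | F#, A, D | D, G#, Bb | B, D, G#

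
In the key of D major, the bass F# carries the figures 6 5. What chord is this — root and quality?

D major seventh

The figures 6 5 indicate a seventh chord in first inversion.
In first inversion the root lies a sixth above the bass: a sixth above F# in D major is D.
The chord tones are F#, A, C#, D, giving D major seventh.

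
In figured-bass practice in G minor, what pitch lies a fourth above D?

Counting 3 letter steps above D lands on G; in G minor, that letter is G.

G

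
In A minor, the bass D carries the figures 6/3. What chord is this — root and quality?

The figures 6/3 indicate a triad in first inversion.
In first inversion the root lies a sixth above the bass: a sixth above D in A minor is B.
The chord tones are D, F, B, giving B diminished.

B diminished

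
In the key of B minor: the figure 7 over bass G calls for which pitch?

F#

Counting 6 letter steps above G lands on F; in B minor, that letter is F#.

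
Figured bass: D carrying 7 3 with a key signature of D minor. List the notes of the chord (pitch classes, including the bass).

D, F, A, C

The written figures 7 3 are shorthand for 7/5/3: the 5 is implied.
A third above D in this key is F.
A fifth above D in this key is A.
A seventh above D in this key is C.
Together with the bass D, this spells D minor seventh in root position.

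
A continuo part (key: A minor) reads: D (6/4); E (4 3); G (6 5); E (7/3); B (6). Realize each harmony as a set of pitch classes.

D (6/4): D, G, B.
E (6/4/3): E, G, A, C.
G (6/5/3): G, B, D, E.
E (7/5/3): E, G, B, D.
B (6/3): B, D, G.

D, G, B | E, G, A, C | G, B, D, E | E, G, B, D | B, D, G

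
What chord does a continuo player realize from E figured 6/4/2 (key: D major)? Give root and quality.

The figures 6/4/2 indicate a seventh chord in third inversion.
In third inversion the root lies a second above the bass: a second above E in D major is F#.
The chord tones are E, F#, A, C#, giving F# minor seventh.

F# minor seventh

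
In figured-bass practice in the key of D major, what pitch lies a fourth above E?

Counting 3 letter steps above E lands on A; in D major, that letter is A.

A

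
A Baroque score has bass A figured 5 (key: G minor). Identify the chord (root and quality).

The figures 5 indicate a triad in root position.
In root position the bass is the root, so the root is A.
The chord tones are A, C, Eb, giving A diminished.

A diminished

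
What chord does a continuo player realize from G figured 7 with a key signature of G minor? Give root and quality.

The figures 7 indicate a seventh chord in root position.
In root position the bass is the root, so the root is G.
The chord tones are G, Bb, D, F, giving G minor seventh.

G minor seventh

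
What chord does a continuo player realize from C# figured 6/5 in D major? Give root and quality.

A dominant seventh

The figures 6/5 indicate a seventh chord in first inversion.
In first inversion the root lies a sixth above the bass: a sixth above C# in D major is A.
The chord tones are C#, E, G, A, giving A dominant seventh.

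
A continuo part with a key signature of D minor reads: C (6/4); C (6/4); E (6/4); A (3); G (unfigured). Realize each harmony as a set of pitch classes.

C (6/4): C, F, A.
C (6/4): C, F, A.
E (6/4): E, A, C.
A (5/3): A, C, E.
G (5/3): G, Bb, D.

C, F, A | C, F, A | E, A, C | A, C, E | G, Bb, D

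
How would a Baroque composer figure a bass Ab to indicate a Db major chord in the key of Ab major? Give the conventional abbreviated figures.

6/4

Ab is the fifth of Db major, so the chord is in second inversion.
A triad in second inversion is figured 6/4, conventionally abbreviated 6/4.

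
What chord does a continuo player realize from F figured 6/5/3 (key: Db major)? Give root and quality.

Db major seventh

The figures 6/5/3 indicate a seventh chord in first inversion.
In first inversion the root lies a sixth above the bass: a sixth above F in Db major is Db.
The chord tones are F, Ab, C, Db, giving Db major seventh.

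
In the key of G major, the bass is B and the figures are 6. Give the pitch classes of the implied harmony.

The written figures 6 are shorthand for 6/3: the 3 is implied.
A third above B in this key is D.
A sixth above B in this key is G.
Together with the bass B, this spells G major in first inversion.

B, D, G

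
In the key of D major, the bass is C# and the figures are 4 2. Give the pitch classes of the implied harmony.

C#, D, F#, A

The written figures 4 2 are shorthand for 6/4/2: the 6 is implied.
A second above C# in this key is D.
A fourth above C# in this key is F#.
A sixth above C# in this key is A.
Together with the bass C#, this spells D major seventh in third inversion.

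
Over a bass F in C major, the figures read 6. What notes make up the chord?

The written figures 6 are shorthand for 6/3: the 3 is implied.
A third above F in this key is A.
A sixth above F in this key is D.
Together with the bass F, this spells D minor in first inversion.

F, A, D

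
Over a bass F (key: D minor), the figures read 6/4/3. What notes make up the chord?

A third above F in this key is A.
A fourth above F in this key is Bb.
A sixth above F in this key is D.
Together with the bass F, this spells Bb major seventh in second inversion.

F, A, Bb, D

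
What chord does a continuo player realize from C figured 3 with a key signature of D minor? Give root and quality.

C major

The figures 3 indicate a triad in root position.
In root position the bass is the root, so the root is C.
The chord tones are C, E, G, giving C major.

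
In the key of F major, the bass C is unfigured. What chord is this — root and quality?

C major

An unfigured bass indicates a triad in root position.
In root position the bass is the root, so the root is C.
The chord tones are C, E, G, giving C major.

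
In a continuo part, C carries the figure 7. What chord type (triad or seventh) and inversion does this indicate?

7 is shorthand for 7/5/3.
Intervals of 7/5/3 above the bass form a seventh chord; the bass is the root, so this is root position.

seventh chord, root position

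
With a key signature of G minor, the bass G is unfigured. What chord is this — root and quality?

An unfigured bass indicates a triad in root position.
In root position the bass is the root, so the root is G.
The chord tones are G, Bb, D, giving G minor.

G minor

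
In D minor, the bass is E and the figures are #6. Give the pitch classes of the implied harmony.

The written figures #6 are shorthand for 6/3: the 3 is implied.
A third above E in this key is G.
A sixth above E in this key is C, raised to C# by the sharp.
Together with the bass E, this spells C# diminished in first inversion.

E, G, C#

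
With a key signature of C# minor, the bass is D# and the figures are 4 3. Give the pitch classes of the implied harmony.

The written figures 4 3 are shorthand for 6/4/3: the 6 is implied.
A third above D# in this key is F#.
A fourth above D# in this key is G#.
A sixth above D# in this key is B.
Together with the bass D#, this spells G# minor seventh in second inversion.

D#, F#, G#, B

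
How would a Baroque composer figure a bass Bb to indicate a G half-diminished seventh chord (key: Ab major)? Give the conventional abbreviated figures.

Bb is the third of G half-diminished seventh, so the chord is in first inversion.
A seventh chord in first inversion is figured 6/5/3, conventionally abbreviated 6/5.

6/5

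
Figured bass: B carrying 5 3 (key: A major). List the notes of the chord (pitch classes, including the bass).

B, D, F#

A third above B in this key is D.
A fifth above B in this key is F#.
Together with the bass B, this spells B minor in root position.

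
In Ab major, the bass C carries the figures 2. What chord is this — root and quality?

The figures 2 indicate a seventh chord in third inversion.
In third inversion the root lies a second above the bass: a second above C in Ab major is Db.
The chord tones are C, Db, F, Ab, giving Db major seventh.

Db major seventh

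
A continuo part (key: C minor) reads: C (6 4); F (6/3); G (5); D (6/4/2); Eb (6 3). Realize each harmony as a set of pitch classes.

C, F, Ab | F, Ab, D | G, Bb, D | D, Eb, G, Bb | Eb, G, C

C (6/4): C, F, Ab.
F (6/3): F, Ab, D.
G (5/3): G, Bb, D.
D (6/4/2): D, Eb, G, Bb.
Eb (6/3): Eb, G, C.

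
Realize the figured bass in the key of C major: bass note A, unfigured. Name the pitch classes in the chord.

A, C, E

An unfigured bass implies 5/3.
A third above A in this key is C.
A fifth above A in this key is E.
Together with the bass A, this spells A minor in root position.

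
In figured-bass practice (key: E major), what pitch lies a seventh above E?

Counting 6 letter steps above E lands on D; in E major, that letter is D#.

D#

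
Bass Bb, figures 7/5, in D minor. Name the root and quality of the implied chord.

The figures 7/5 indicate a seventh chord in root position.
In root position the bass is the root, so the root is Bb.
The chord tones are Bb, D, F, A, giving Bb major seventh.

Bb major seventh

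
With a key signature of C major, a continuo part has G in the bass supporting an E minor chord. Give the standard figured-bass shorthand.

6

G is the third of E minor, so the chord is in first inversion.
A triad in first inversion is figured 6/3, conventionally abbreviated 6.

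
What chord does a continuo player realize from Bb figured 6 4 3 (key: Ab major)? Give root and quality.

The figures 6 4 3 indicate a seventh chord in second inversion.
In second inversion the root lies a fourth above the bass: a fourth above Bb in Ab major is Eb.
The chord tones are Bb, Db, Eb, G, giving Eb dominant seventh.

Eb dominant seventh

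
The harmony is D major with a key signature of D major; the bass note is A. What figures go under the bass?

6/4

A is the fifth of D major, so the chord is in second inversion.
A triad in second inversion is figured 6/4, conventionally abbreviated 6/4.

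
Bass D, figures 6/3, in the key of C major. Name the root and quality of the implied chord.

B diminished

The figures 6/3 indicate a triad in first inversion.
In first inversion the root lies a sixth above the bass: a sixth above D in C major is B.
The chord tones are D, F, B, giving B diminished.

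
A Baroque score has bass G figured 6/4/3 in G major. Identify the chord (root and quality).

C major seventh

The figures 6/4/3 indicate a seventh chord in second inversion.
In second inversion the root lies a fourth above the bass: a fourth above G in G major is C.
The chord tones are G, B, C, E, giving C major seventh.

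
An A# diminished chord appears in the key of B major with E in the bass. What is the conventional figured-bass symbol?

E is the fifth of A# diminished, so the chord is in second inversion.
A triad in second inversion is figured 6/4, conventionally abbreviated 6/4.

6/4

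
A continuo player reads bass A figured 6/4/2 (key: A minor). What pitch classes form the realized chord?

A second above A in this key is B.
A fourth above A in this key is D.
A sixth above A in this key is F.
Together with the bass A, this spells B half-diminished seventh in third inversion.

A, B, D, F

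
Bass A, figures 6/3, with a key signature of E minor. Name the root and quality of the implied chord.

F# diminished

The figures 6/3 indicate a triad in first inversion.
In first inversion the root lies a sixth above the bass: a sixth above A in E minor is F#.
The chord tones are A, C, F#, giving F# diminished.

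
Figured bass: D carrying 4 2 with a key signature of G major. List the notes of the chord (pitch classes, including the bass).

D, E, G, B

The written figures 4 2 are shorthand for 6/4/2: the 6 is implied.
A second above D in this key is E.
A fourth above D in this key is G.
A sixth above D in this key is B.
Together with the bass D, this spells E minor seventh in third inversion.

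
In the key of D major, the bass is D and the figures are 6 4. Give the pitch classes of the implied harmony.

D, G, B

A fourth above D in this key is G.
A sixth above D in this key is B.
Together with the bass D, this spells G major in second inversion.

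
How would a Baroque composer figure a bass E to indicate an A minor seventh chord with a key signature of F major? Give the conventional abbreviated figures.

4/3

E is the fifth of A minor seventh, so the chord is in second inversion.
A seventh chord in second inversion is figured 6/4/3, conventionally abbreviated 4/3.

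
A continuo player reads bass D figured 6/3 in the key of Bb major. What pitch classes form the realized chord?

A third above D in this key is F.
A sixth above D in this key is Bb.
Together with the bass D, this spells Bb major in first inversion.

D, F, Bb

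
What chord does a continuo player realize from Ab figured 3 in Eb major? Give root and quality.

Ab major

The figures 3 indicate a triad in root position.
In root position the bass is the root, so the root is Ab.
The chord tones are Ab, C, Eb, giving Ab major.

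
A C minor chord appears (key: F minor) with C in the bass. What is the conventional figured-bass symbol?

no figures

C is the root of C minor, so the chord is in root position.
A triad in root position is figured 5/3, conventionally abbreviated (no figures — root-position triad).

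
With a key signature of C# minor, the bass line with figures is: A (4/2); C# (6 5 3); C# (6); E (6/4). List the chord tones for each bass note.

A, B, D#, F# | C#, E, G#, A | C#, E, A | E, A, C#

A (6/4/2): A, B, D#, F#.
C# (6/5/3): C#, E, G#, A.
C# (6/3): C#, E, A.
E (6/4): E, A, C#.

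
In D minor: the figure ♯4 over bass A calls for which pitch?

D#

Counting 3 letter steps above A lands on D; in D minor, that letter is D.
The #4 figure raises it a semitone, giving D#.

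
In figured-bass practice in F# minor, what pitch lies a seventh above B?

Counting 6 letter steps above B lands on A; in F# minor, that letter is A.

A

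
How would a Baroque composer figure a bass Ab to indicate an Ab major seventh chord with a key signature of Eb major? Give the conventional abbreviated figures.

7

Ab is the root of Ab major seventh, so the chord is in root position.
A seventh chord in root position is figured 7/5/3, conventionally abbreviated 7.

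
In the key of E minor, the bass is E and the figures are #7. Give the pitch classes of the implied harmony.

E, G, B, D#

The written figures #7 are shorthand for 7/5/3: the 5/3 are implied.
A third above E in this key is G.
A fifth above E in this key is B.
A seventh above E in this key is D, raised to D# by the sharp.
Together with the bass E, this spells E minor-major seventh in root position.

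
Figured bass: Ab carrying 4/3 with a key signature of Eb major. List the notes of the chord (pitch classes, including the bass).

Ab, C, D, F

The written figures 4/3 are shorthand for 6/4/3: the 6 is implied.
A third above Ab in this key is C.
A fourth above Ab in this key is D.
A sixth above Ab in this key is F.
Together with the bass Ab, this spells D half-diminished seventh in second inversion.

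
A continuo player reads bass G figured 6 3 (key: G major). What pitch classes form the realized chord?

G, B, E

A third above G in this key is B.
A sixth above G in this key is E.
Together with the bass G, this spells E minor in first inversion.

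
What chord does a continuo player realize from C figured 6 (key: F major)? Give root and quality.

The figures 6 indicate a triad in first inversion.
In first inversion the root lies a sixth above the bass: a sixth above C in F major is A.
The chord tones are C, E, A, giving A minor.

A minor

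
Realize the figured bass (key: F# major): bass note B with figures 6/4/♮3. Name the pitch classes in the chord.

A third above B in this key is D#, made natural (D) by the ♮ figure.
A fourth above B in this key is E#.
A sixth above B in this key is G#.
Together with the bass B, this spells E# diminished seventh in second inversion.

B, D, E#, G#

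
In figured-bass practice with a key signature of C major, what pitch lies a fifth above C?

G

Counting 4 letter steps above C lands on G; in C major, that letter is G.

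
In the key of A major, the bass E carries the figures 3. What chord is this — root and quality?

The figures 3 indicate a triad in root position.
In root position the bass is the root, so the root is E.
The chord tones are E, G#, B, giving E major.

E major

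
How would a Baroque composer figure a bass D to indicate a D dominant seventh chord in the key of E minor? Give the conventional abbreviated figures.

7

D is the root of D dominant seventh, so the chord is in root position.
A seventh chord in root position is figured 7/5/3, conventionally abbreviated 7.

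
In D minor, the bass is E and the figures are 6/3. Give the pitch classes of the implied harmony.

E, G, C

A third above E in this key is G.
A sixth above E in this key is C.
Together with the bass E, this spells C major in first inversion.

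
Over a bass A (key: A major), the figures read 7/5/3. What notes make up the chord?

A, C#, E, G#

A third above A in this key is C#.
A fifth above A in this key is E.
A seventh above A in this key is G#.
Together with the bass A, this spells A major seventh in root position.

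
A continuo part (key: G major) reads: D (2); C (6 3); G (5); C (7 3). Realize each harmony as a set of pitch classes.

D (6/4/2): D, E, G, B.
C (6/3): C, E, A.
G (5/3): G, B, D.
C (7/5/3): C, E, G, B.

D, E, G, B | C, E, A | G, B, D | C, E, G, B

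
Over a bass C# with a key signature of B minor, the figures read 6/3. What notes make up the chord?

C#, E, A

A third above C# in this key is E.
A sixth above C# in this key is A.
Together with the bass C#, this spells A major in first inversion.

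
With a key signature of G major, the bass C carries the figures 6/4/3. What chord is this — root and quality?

The figures 6/4/3 indicate a seventh chord in second inversion.
In second inversion the root lies a fourth above the bass: a fourth above C in G major is F#.
The chord tones are C, E, F#, A, giving F# half-diminished seventh.

F# half-diminished seventh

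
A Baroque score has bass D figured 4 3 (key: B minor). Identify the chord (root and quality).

The figures 4 3 indicate a seventh chord in second inversion.
In second inversion the root lies a fourth above the bass: a fourth above D in B minor is G.
The chord tones are D, F#, G, B, giving G major seventh.

G major seventh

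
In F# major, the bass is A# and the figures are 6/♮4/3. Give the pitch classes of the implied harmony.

A#, C#, D, F#

A third above A# in this key is C#.
A fourth above A# in this key is D#, made natural (D) by the ♮ figure.
A sixth above A# in this key is F#.
Together with the bass A#, this spells D augmented major seventh in second inversion.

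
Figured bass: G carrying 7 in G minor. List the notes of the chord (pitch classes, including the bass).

The written figures 7 are shorthand for 7/5/3: the 5/3 are implied.
A third above G in this key is Bb.
A fifth above G in this key is D.
A seventh above G in this key is F.
Together with the bass G, this spells G minor seventh in root position.

G, Bb, D, F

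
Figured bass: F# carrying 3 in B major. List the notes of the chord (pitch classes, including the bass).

The written figures 3 are shorthand for 5/3: the 5 is implied.
A third above F# in this key is A#.
A fifth above F# in this key is C#.
Together with the bass F#, this spells F# major in root position.

F#, A#, C#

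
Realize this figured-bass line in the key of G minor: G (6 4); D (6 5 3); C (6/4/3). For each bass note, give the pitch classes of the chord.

G (6/4): G, C, Eb.
D (6/5/3): D, F, A, Bb.
C (6/4/3): C, Eb, F, A.

G, C, Eb | D, F, A, Bb | C, Eb, F, A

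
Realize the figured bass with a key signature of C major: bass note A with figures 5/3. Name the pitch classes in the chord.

A third above A in this key is C.
A fifth above A in this key is E.
Together with the bass A, this spells A minor in root position.

A, C, E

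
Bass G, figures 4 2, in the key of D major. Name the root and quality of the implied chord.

The figures 4 2 indicate a seventh chord in third inversion.
In third inversion the root lies a second above the bass: a second above G in D major is A.
The chord tones are G, A, C#, E, giving A dominant seventh.

A dominant seventh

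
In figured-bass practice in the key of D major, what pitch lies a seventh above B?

Counting 6 letter steps above B lands on A; in D major, that letter is A.

A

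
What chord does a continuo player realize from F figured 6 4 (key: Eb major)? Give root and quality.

The figures 6 4 indicate a triad in second inversion.
In second inversion the root lies a fourth above the bass: a fourth above F in Eb major is Bb.
The chord tones are F, Bb, D, giving Bb major.

Bb major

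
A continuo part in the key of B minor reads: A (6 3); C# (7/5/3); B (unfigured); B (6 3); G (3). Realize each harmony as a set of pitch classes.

A (6/3): A, C#, F#.
C# (7/5/3): C#, E, G, B.
B (5/3): B, D, F#.
B (6/3): B, D, G.
G (5/3): G, B, D.

A, C#, F# | C#, E, G, B | B, D, F# | B, D, G | G, B, D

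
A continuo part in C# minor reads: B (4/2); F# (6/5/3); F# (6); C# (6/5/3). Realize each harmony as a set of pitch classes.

B (6/4/2): B, C#, E, G#.
F# (6/5/3): F#, A, C#, D#.
F# (6/3): F#, A, D#.
C# (6/5/3): C#, E, G#, A.

B, C#, E, G# | F#, A, C#, D# | F#, A, D# | C#, E, G#, A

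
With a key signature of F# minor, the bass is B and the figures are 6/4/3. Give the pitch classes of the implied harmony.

B, D, E, G#

A third above B in this key is D.
A fourth above B in this key is E.
A sixth above B in this key is G#.
Together with the bass B, this spells E dominant seventh in second inversion.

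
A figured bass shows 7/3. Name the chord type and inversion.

seventh chord, root position

7/3 is shorthand for 7/5/3.
Intervals of 7/5/3 above the bass form a seventh chord; the bass is the root, so this is root position.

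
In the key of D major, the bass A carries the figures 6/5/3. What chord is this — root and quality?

The figures 6/5/3 indicate a seventh chord in first inversion.
In first inversion the root lies a sixth above the bass: a sixth above A in D major is F#.
The chord tones are A, C#, E, F#, giving F# minor seventh.

F# minor seventh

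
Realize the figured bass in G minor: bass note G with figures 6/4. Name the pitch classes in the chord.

A fourth above G in this key is C.
A sixth above G in this key is Eb.
Together with the bass G, this spells C minor in second inversion.

G, C, Eb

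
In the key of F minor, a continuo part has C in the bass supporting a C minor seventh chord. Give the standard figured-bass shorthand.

7

C is the root of C minor seventh, so the chord is in root position.
A seventh chord in root position is figured 7/5/3, conventionally abbreviated 7.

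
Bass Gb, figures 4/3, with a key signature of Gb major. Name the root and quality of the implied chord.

The figures 4/3 indicate a seventh chord in second inversion.
In second inversion the root lies a fourth above the bass: a fourth above Gb in Gb major is Cb.
The chord tones are Gb, Bb, Cb, Eb, giving Cb major seventh.

Cb major seventh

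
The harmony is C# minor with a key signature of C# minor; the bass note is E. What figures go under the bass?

E is the third of C# minor, so the chord is in first inversion.
A triad in first inversion is figured 6/3, conventionally abbreviated 6.

6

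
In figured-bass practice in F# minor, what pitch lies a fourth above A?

Counting 3 letter steps above A lands on D; in F# minor, that letter is D.

D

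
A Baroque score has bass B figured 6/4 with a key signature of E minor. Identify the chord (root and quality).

E minor

The figures 6/4 indicate a triad in second inversion.
In second inversion the root lies a fourth above the bass: a fourth above B in E minor is E.
The chord tones are B, E, G, giving E minor.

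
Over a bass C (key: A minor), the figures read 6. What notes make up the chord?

The written figures 6 are shorthand for 6/3: the 3 is implied.
A third above C in this key is E.
A sixth above C in this key is A.
Together with the bass C, this spells A minor in first inversion.

C, E, A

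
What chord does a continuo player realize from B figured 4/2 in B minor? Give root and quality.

The figures 4/2 indicate a seventh chord in third inversion.
In third inversion the root lies a second above the bass: a second above B in B minor is C#.
The chord tones are B, C#, E, G, giving C# half-diminished seventh.

C# half-diminished seventh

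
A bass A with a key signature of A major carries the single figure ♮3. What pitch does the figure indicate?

C

Counting 2 letter steps above A lands on C; in A major, that letter is C#.
The ♮3 figure makes it natural, giving C.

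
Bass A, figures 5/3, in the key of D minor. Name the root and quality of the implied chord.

A minor

The figures 5/3 indicate a triad in root position.
In root position the bass is the root, so the root is A.
The chord tones are A, C, E, giving A minor.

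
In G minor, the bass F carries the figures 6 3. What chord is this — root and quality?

D minor

The figures 6 3 indicate a triad in first inversion.
In first inversion the root lies a sixth above the bass: a sixth above F in G minor is D.
The chord tones are F, A, D, giving D minor.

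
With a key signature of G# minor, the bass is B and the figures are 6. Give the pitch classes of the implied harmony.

The written figures 6 are shorthand for 6/3: the 3 is implied.
A third above B in this key is D#.
A sixth above B in this key is G#.
Together with the bass B, this spells G# minor in first inversion.

B, D#, G#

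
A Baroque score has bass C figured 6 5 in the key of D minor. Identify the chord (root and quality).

The figures 6 5 indicate a seventh chord in first inversion.
In first inversion the root lies a sixth above the bass: a sixth above C in D minor is A.
The chord tones are C, E, G, A, giving A minor seventh.

A minor seventh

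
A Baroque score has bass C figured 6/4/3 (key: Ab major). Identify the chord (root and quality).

The figures 6/4/3 indicate a seventh chord in second inversion.
In second inversion the root lies a fourth above the bass: a fourth above C in Ab major is F.
The chord tones are C, Eb, F, Ab, giving F minor seventh.

F minor seventh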